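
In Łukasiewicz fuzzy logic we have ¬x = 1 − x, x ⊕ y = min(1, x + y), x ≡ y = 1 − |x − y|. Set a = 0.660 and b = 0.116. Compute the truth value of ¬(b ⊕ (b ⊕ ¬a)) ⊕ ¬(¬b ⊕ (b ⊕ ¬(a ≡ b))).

0.428

¬a = 1 − 0.660 = 0.340
b ⊕ ¬a = min(1, 0.116 + 0.340) = min(1, 0.456) = 0.456
b ⊕ (b ⊕ ¬a) = min(1, 0.116 + 0.456) = min(1, 0.572) = 0.572
¬(b ⊕ (b ⊕ ¬a)) = 1 − 0.572 = 0.428
¬b = 1 − 0.116 = 0.884
a ≡ b = 1 − |0.660 − 0.116| = 1 − 0.544 = 0.456
¬(a ≡ b) = 1 − 0.456 = 0.544
b ⊕ ¬(a ≡ b) = min(1, 0.116 + 0.544) = min(1, 0.660) = 0.660
¬b ⊕ (b ⊕ ¬(a ≡ b)) = min(1, 0.884 + 0.660) = min(1, 1.544) = 1.000
¬(¬b ⊕ (b ⊕ ¬(a ≡ b))) = 1 − 1.000 = 0.000
¬(b ⊕ (b ⊕ ¬a)) ⊕ ¬(¬b ⊕ (b ⊕ ¬(a ≡ b))) = min(1, 0.428 + 0.000) = min(1, 0.428) = 0.428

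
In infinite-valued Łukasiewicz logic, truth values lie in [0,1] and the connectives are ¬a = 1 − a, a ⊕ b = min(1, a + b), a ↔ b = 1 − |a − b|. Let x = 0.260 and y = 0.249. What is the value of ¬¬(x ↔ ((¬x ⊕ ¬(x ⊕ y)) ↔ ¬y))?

¬x = 1 − 0.260 = 0.740
x ⊕ y = min(1, 0.260 + 0.249) = min(1, 0.509) = 0.509
¬(x ⊕ y) = 1 − 0.509 = 0.491
¬x ⊕ ¬(x ⊕ y) = min(1, 0.740 + 0.491) = min(1, 1.231) = 1.000
¬y = 1 − 0.249 = 0.751
(¬x ⊕ ¬(x ⊕ y)) ↔ ¬y = 1 − |1.000 − 0.751| = 1 − 0.249 = 0.751
x ↔ ((¬x ⊕ ¬(x ⊕ y)) ↔ ¬y) = 1 − |0.260 − 0.751| = 1 − 0.491 = 0.509
¬(x ↔ ((¬x ⊕ ¬(x ⊕ y)) ↔ ¬y)) = 1 − 0.509 = 0.491
¬¬(x ↔ ((¬x ⊕ ¬(x ⊕ y)) ↔ ¬y)) = 1 − 0.491 = 0.509

0.509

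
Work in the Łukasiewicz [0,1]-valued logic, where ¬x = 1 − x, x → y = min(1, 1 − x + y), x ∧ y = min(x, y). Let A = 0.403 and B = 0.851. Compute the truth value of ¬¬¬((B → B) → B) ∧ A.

0.149

B → B = min(1, 1 − 0.851 + 0.851) = min(1, 1.000) = 1.000
(B → B) → B = min(1, 1 − 1.000 + 0.851) = min(1, 0.851) = 0.851
¬((B → B) → B) = 1 − 0.851 = 0.149
¬¬((B → B) → B) = 1 − 0.149 = 0.851
¬¬¬((B → B) → B) = 1 − 0.851 = 0.149
¬¬¬((B → B) → B) ∧ A = min(0.149, 0.403) = 0.149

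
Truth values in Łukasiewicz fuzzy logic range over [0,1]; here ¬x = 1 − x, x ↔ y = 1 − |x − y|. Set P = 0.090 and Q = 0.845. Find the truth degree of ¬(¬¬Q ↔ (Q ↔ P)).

¬Q = 1 − 0.845 = 0.155
¬¬Q = 1 − 0.155 = 0.845
Q ↔ P = 1 − |0.845 − 0.090| = 1 − 0.755 = 0.245
¬¬Q ↔ (Q ↔ P) = 1 − |0.845 − 0.245| = 1 − 0.600 = 0.400
¬(¬¬Q ↔ (Q ↔ P)) = 1 − 0.400 = 0.600

0.600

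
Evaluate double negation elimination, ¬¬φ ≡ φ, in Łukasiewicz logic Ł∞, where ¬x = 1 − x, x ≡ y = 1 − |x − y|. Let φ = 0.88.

¬φ = 1 − 0.88 = 0.12
¬¬φ = 1 − 0.12 = 0.88
¬¬φ ≡ φ = 1 − |0.88 − 0.88| = 1 − 0.00 = 1.00
(As expected: always 1 in Ł∞ since negation is involutive.)

1.00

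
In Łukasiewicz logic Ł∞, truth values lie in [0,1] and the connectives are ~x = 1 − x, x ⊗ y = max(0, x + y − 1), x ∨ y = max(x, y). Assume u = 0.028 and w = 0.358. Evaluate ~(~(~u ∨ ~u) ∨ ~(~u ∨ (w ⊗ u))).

0.972

~u = 1 − 0.028 = 0.972
~u ∨ ~u = max(0.972, 0.972) = 0.972
~(~u ∨ ~u) = 1 − 0.972 = 0.028
w ⊗ u = max(0, 0.358 + 0.028 − 1) = max(0, -0.614) = 0.000
~u ∨ (w ⊗ u) = max(0.972, 0.000) = 0.972
~(~u ∨ (w ⊗ u)) = 1 − 0.972 = 0.028
~(~u ∨ ~u) ∨ ~(~u ∨ (w ⊗ u)) = max(0.028, 0.028) = 0.028
~(~(~u ∨ ~u) ∨ ~(~u ∨ (w ⊗ u))) = 1 − 0.028 = 0.972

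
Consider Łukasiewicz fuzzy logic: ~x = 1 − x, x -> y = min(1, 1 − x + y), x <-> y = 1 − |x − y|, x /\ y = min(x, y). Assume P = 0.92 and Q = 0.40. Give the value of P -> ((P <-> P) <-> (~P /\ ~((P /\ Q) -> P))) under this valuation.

P <-> P = 1 − |0.92 − 0.92| = 1 − 0.00 = 1.00
~P = 1 − 0.92 = 0.08
P /\ Q = min(0.92, 0.40) = 0.40
(P /\ Q) -> P = min(1, 1 − 0.40 + 0.92) = min(1, 1.52) = 1.00
~((P /\ Q) -> P) = 1 − 1.00 = 0.00
~P /\ ~((P /\ Q) -> P) = min(0.08, 0.00) = 0.00
(P <-> P) <-> (~P /\ ~((P /\ Q) -> P)) = 1 − |1.00 − 0.00| = 1 − 1.00 = 0.00
P -> ((P <-> P) <-> (~P /\ ~((P /\ Q) -> P))) = min(1, 1 − 0.92 + 0.00) = min(1, 0.08) = 0.08

0.08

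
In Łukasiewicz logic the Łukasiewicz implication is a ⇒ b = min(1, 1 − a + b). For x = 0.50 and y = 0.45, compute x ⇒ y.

x ⇒ y = min(1, 1 − 0.50 + 0.45) = min(1, 0.95) = 0.95
For comparison, the Gödel implication (1 if a ≤ b else b) would give 0.45.

0.95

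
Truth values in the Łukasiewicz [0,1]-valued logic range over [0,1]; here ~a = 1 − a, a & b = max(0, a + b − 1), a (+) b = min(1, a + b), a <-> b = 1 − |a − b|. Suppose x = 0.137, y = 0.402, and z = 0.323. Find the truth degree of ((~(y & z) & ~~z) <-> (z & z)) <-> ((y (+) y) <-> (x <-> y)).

0.746

y & z = max(0, 0.402 + 0.323 − 1) = max(0, -0.275) = 0.000
~(y & z) = 1 − 0.000 = 1.000
~z = 1 − 0.323 = 0.677
~~z = 1 − 0.677 = 0.323
~(y & z) & ~~z = max(0, 1.000 + 0.323 − 1) = max(0, 0.323) = 0.323
z & z = max(0, 0.323 + 0.323 − 1) = max(0, -0.354) = 0.000
(~(y & z) & ~~z) <-> (z & z) = 1 − |0.323 − 0.000| = 1 − 0.323 = 0.677
y (+) y = min(1, 0.402 + 0.402) = min(1, 0.804) = 0.804
x <-> y = 1 − |0.137 − 0.402| = 1 − 0.265 = 0.735
(y (+) y) <-> (x <-> y) = 1 − |0.804 − 0.735| = 1 − 0.069 = 0.931
((~(y & z) & ~~z) <-> (z & z)) <-> ((y (+) y) <-> (x <-> y)) = 1 − |0.677 − 0.931| = 1 − 0.254 = 0.746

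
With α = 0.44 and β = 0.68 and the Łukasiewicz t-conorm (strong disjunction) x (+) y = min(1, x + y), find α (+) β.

α (+) β = min(1, 0.44 + 0.68) = min(1, 1.12) = 1.00
For comparison, the Gödel t-conorm max(x, y) would give 0.68.

1.00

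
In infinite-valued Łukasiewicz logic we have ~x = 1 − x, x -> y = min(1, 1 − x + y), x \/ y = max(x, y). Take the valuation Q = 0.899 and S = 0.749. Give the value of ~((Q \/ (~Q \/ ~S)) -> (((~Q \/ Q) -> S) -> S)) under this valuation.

0.000

~Q = 1 − 0.899 = 0.101
~S = 1 − 0.749 = 0.251
~Q \/ ~S = max(0.101, 0.251) = 0.251
Q \/ (~Q \/ ~S) = max(0.899, 0.251) = 0.899
~Q \/ Q = max(0.101, 0.899) = 0.899
(~Q \/ Q) -> S = min(1, 1 − 0.899 + 0.749) = min(1, 0.850) = 0.850
((~Q \/ Q) -> S) -> S = min(1, 1 − 0.850 + 0.749) = min(1, 0.899) = 0.899
(Q \/ (~Q \/ ~S)) -> (((~Q \/ Q) -> S) -> S) = min(1, 1 − 0.899 + 0.899) = min(1, 1.000) = 1.000
~((Q \/ (~Q \/ ~S)) -> (((~Q \/ Q) -> S) -> S)) = 1 − 1.000 = 0.000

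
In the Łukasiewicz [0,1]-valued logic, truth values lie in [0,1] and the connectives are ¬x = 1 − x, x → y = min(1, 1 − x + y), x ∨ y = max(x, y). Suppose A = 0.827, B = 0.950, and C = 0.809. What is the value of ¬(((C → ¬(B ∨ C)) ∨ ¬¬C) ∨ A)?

0.173

B ∨ C = max(0.950, 0.809) = 0.950
¬(B ∨ C) = 1 − 0.950 = 0.050
C → ¬(B ∨ C) = min(1, 1 − 0.809 + 0.050) = min(1, 0.241) = 0.241
¬C = 1 − 0.809 = 0.191
¬¬C = 1 − 0.191 = 0.809
(C → ¬(B ∨ C)) ∨ ¬¬C = max(0.241, 0.809) = 0.809
((C → ¬(B ∨ C)) ∨ ¬¬C) ∨ A = max(0.809, 0.827) = 0.827
¬(((C → ¬(B ∨ C)) ∨ ¬¬C) ∨ A) = 1 − 0.827 = 0.173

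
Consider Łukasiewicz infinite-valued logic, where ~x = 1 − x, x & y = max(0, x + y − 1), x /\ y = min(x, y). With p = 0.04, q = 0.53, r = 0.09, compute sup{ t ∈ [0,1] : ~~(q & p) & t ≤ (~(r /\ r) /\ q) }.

1.00

q & p = max(0, 0.53 + 0.04 − 1) = max(0, -0.43) = 0.00
~(q & p) = 1 − 0.00 = 1.00
~~(q & p) = 1 − 1.00 = 0.00
So the left factor is ~~(q & p) = 0.00.
r /\ r = min(0.09, 0.09) = 0.09
~(r /\ r) = 1 − 0.09 = 0.91
~(r /\ r) /\ q = min(0.91, 0.53) = 0.53
So the right-hand bound is ~(r /\ r) /\ q = 0.53.
The residuum of the Łukasiewicz t-norm gives the supremum: min(1, 1 − 0.00 + 0.53).
1 − 0.00 + 0.53 = 1.53, so t = min(1, 1.53) = 1.00.
Check: 0.00 & 1.00 = max(0, 0.00) = 0.00 ≤ 0.53.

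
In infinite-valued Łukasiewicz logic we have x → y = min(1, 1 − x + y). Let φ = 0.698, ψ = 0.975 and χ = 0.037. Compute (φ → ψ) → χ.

0.037

φ → ψ = min(1, 1 − 0.698 + 0.975) = min(1, 1.277) = 1.000
(φ → ψ) → χ = min(1, 1 − 1.000 + 0.037) = min(1, 0.037) = 0.037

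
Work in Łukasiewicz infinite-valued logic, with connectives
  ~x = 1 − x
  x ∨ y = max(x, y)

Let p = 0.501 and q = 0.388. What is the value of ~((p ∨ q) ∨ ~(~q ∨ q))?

p ∨ q = max(0.501, 0.388) = 0.501
~q = 1 − 0.388 = 0.612
~q ∨ q = max(0.612, 0.388) = 0.612
~(~q ∨ q) = 1 − 0.612 = 0.388
(p ∨ q) ∨ ~(~q ∨ q) = max(0.501, 0.388) = 0.501
~((p ∨ q) ∨ ~(~q ∨ q)) = 1 − 0.501 = 0.499

0.499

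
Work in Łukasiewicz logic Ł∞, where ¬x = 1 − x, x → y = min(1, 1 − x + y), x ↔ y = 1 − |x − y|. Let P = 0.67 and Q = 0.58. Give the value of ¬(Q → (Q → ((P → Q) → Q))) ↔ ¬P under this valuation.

P → Q = min(1, 1 − 0.67 + 0.58) = min(1, 0.91) = 0.91
(P → Q) → Q = min(1, 1 − 0.91 + 0.58) = min(1, 0.67) = 0.67
Q → ((P → Q) → Q) = min(1, 1 − 0.58 + 0.67) = min(1, 1.09) = 1.00
Q → (Q → ((P → Q) → Q)) = min(1, 1 − 0.58 + 1.00) = min(1, 1.42) = 1.00
¬(Q → (Q → ((P → Q) → Q))) = 1 − 1.00 = 0.00
¬P = 1 − 0.67 = 0.33
¬(Q → (Q → ((P → Q) → Q))) ↔ ¬P = 1 − |0.00 − 0.33| = 1 − 0.33 = 0.67

0.67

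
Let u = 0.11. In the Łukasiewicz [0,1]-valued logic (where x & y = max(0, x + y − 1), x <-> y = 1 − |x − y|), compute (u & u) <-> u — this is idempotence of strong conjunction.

u & u = max(0, 0.11 + 0.11 − 1) = max(0, -0.78) = 0.00
(u & u) <-> u = 1 − |0.00 − 0.11| = 1 − 0.11 = 0.89
(The value 0.89 < 1 shows this instance is not satisfied; fails in Ł∞ since a ⊗ a = max(0, 2a−1) ≠ a in general.)

0.89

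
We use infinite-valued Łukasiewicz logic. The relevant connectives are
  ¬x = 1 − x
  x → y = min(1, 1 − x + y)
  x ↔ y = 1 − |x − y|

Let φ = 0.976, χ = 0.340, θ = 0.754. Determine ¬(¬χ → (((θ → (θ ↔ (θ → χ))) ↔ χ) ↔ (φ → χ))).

¬χ = 1 − 0.340 = 0.660
θ → χ = min(1, 1 − 0.754 + 0.340) = min(1, 0.586) = 0.586
θ ↔ (θ → χ) = 1 − |0.754 − 0.586| = 1 − 0.168 = 0.832
θ → (θ ↔ (θ → χ)) = min(1, 1 − 0.754 + 0.832) = min(1, 1.078) = 1.000
(θ → (θ ↔ (θ → χ))) ↔ χ = 1 − |1.000 − 0.340| = 1 − 0.660 = 0.340
φ → χ = min(1, 1 − 0.976 + 0.340) = min(1, 0.364) = 0.364
((θ → (θ ↔ (θ → χ))) ↔ χ) ↔ (φ → χ) = 1 − |0.340 − 0.364| = 1 − 0.024 = 0.976
¬χ → (((θ → (θ ↔ (θ → χ))) ↔ χ) ↔ (φ → χ)) = min(1, 1 − 0.660 + 0.976) = min(1, 1.316) = 1.000
¬(¬χ → (((θ → (θ ↔ (θ → χ))) ↔ χ) ↔ (φ → χ))) = 1 − 1.000 = 0.000

0.000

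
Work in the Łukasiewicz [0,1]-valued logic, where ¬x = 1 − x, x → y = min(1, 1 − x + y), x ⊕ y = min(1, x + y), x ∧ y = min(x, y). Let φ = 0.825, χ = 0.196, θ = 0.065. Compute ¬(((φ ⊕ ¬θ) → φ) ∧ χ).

¬θ = 1 − 0.065 = 0.935
φ ⊕ ¬θ = min(1, 0.825 + 0.935) = min(1, 1.760) = 1.000
(φ ⊕ ¬θ) → φ = min(1, 1 − 1.000 + 0.825) = min(1, 0.825) = 0.825
((φ ⊕ ¬θ) → φ) ∧ χ = min(0.825, 0.196) = 0.196
¬(((φ ⊕ ¬θ) → φ) ∧ χ) = 1 − 0.196 = 0.804

0.804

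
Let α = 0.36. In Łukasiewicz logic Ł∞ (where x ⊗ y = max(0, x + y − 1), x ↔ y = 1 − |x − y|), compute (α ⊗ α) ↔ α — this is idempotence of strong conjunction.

α ⊗ α = max(0, 0.36 + 0.36 − 1) = max(0, -0.28) = 0.00
(α ⊗ α) ↔ α = 1 − |0.00 − 0.36| = 1 − 0.36 = 0.64
(The value 0.64 < 1 shows this instance is not satisfied; fails in Ł∞ since a ⊗ a = max(0, 2a−1) ≠ a in general.)

0.64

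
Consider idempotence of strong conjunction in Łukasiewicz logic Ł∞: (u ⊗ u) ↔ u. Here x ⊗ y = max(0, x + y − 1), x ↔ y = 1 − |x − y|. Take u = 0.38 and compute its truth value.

0.62

u ⊗ u = max(0, 0.38 + 0.38 − 1) = max(0, -0.24) = 0.00
(u ⊗ u) ↔ u = 1 − |0.00 − 0.38| = 1 − 0.38 = 0.62
(The value 0.62 < 1 shows this instance is not satisfied; fails in Ł∞ since a ⊗ a = max(0, 2a−1) ≠ a in general.)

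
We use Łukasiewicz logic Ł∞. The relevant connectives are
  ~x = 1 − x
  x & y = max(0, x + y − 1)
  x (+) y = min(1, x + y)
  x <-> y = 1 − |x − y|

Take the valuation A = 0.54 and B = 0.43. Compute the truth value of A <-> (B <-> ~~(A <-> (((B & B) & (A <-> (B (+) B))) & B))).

0.57

B & B = max(0, 0.43 + 0.43 − 1) = max(0, -0.14) = 0.00
B (+) B = min(1, 0.43 + 0.43) = min(1, 0.86) = 0.86
A <-> (B (+) B) = 1 − |0.54 − 0.86| = 1 − 0.32 = 0.68
(B & B) & (A <-> (B (+) B)) = max(0, 0.00 + 0.68 − 1) = max(0, -0.32) = 0.00
((B & B) & (A <-> (B (+) B))) & B = max(0, 0.00 + 0.43 − 1) = max(0, -0.57) = 0.00
A <-> (((B & B) & (A <-> (B (+) B))) & B) = 1 − |0.54 − 0.00| = 1 − 0.54 = 0.46
~(A <-> (((B & B) & (A <-> (B (+) B))) & B)) = 1 − 0.46 = 0.54
~~(A <-> (((B & B) & (A <-> (B (+) B))) & B)) = 1 − 0.54 = 0.46
B <-> ~~(A <-> (((B & B) & (A <-> (B (+) B))) & B)) = 1 − |0.43 − 0.46| = 1 − 0.03 = 0.97
A <-> (B <-> ~~(A <-> (((B & B) & (A <-> (B (+) B))) & B))) = 1 − |0.54 − 0.97| = 1 − 0.43 = 0.57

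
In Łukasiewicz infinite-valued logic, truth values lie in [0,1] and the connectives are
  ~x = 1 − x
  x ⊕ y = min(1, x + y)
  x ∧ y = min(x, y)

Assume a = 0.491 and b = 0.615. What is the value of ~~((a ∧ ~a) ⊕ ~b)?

0.876

~a = 1 − 0.491 = 0.509
a ∧ ~a = min(0.491, 0.509) = 0.491
~b = 1 − 0.615 = 0.385
(a ∧ ~a) ⊕ ~b = min(1, 0.491 + 0.385) = min(1, 0.876) = 0.876
~((a ∧ ~a) ⊕ ~b) = 1 − 0.876 = 0.124
~~((a ∧ ~a) ⊕ ~b) = 1 − 0.124 = 0.876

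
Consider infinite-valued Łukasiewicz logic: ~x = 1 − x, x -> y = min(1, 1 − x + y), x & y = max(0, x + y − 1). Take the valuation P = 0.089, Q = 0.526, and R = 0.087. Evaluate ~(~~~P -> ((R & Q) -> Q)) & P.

~P = 1 − 0.089 = 0.911
~~P = 1 − 0.911 = 0.089
~~~P = 1 − 0.089 = 0.911
R & Q = max(0, 0.087 + 0.526 − 1) = max(0, -0.387) = 0.000
(R & Q) -> Q = min(1, 1 − 0.000 + 0.526) = min(1, 1.526) = 1.000
~~~P -> ((R & Q) -> Q) = min(1, 1 − 0.911 + 1.000) = min(1, 1.089) = 1.000
~(~~~P -> ((R & Q) -> Q)) = 1 − 1.000 = 0.000
~(~~~P -> ((R & Q) -> Q)) & P = max(0, 0.000 + 0.089 − 1) = max(0, -0.911) = 0.000

0.000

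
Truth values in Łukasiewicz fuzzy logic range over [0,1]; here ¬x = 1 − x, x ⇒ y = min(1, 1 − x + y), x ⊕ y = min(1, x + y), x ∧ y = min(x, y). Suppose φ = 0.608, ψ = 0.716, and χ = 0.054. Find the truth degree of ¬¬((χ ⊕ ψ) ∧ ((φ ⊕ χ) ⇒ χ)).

χ ⊕ ψ = min(1, 0.054 + 0.716) = min(1, 0.770) = 0.770
φ ⊕ χ = min(1, 0.608 + 0.054) = min(1, 0.662) = 0.662
(φ ⊕ χ) ⇒ χ = min(1, 1 − 0.662 + 0.054) = min(1, 0.392) = 0.392
(χ ⊕ ψ) ∧ ((φ ⊕ χ) ⇒ χ) = min(0.770, 0.392) = 0.392
¬((χ ⊕ ψ) ∧ ((φ ⊕ χ) ⇒ χ)) = 1 − 0.392 = 0.608
¬¬((χ ⊕ ψ) ∧ ((φ ⊕ χ) ⇒ χ)) = 1 − 0.608 = 0.392

0.392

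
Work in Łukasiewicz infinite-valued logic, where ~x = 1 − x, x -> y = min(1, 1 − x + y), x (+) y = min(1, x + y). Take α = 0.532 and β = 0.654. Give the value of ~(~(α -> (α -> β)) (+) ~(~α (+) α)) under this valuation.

α -> β = min(1, 1 − 0.532 + 0.654) = min(1, 1.122) = 1.000
α -> (α -> β) = min(1, 1 − 0.532 + 1.000) = min(1, 1.468) = 1.000
~(α -> (α -> β)) = 1 − 1.000 = 0.000
~α = 1 − 0.532 = 0.468
~α (+) α = min(1, 0.468 + 0.532) = min(1, 1.000) = 1.000
~(~α (+) α) = 1 − 1.000 = 0.000
~(α -> (α -> β)) (+) ~(~α (+) α) = min(1, 0.000 + 0.000) = min(1, 0.000) = 0.000
~(~(α -> (α -> β)) (+) ~(~α (+) α)) = 1 − 0.000 = 1.000

1.000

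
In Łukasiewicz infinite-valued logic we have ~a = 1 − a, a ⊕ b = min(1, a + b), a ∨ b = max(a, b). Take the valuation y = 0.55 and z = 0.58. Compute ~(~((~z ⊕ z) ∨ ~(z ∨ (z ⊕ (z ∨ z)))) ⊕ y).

0.45

~z = 1 − 0.58 = 0.42
~z ⊕ z = min(1, 0.42 + 0.58) = min(1, 1.00) = 1.00
z ∨ z = max(0.58, 0.58) = 0.58
z ⊕ (z ∨ z) = min(1, 0.58 + 0.58) = min(1, 1.16) = 1.00
z ∨ (z ⊕ (z ∨ z)) = max(0.58, 1.00) = 1.00
~(z ∨ (z ⊕ (z ∨ z))) = 1 − 1.00 = 0.00
(~z ⊕ z) ∨ ~(z ∨ (z ⊕ (z ∨ z))) = max(1.00, 0.00) = 1.00
~((~z ⊕ z) ∨ ~(z ∨ (z ⊕ (z ∨ z)))) = 1 − 1.00 = 0.00
~((~z ⊕ z) ∨ ~(z ∨ (z ⊕ (z ∨ z)))) ⊕ y = min(1, 0.00 + 0.55) = min(1, 0.55) = 0.55
~(~((~z ⊕ z) ∨ ~(z ∨ (z ⊕ (z ∨ z)))) ⊕ y) = 1 − 0.55 = 0.45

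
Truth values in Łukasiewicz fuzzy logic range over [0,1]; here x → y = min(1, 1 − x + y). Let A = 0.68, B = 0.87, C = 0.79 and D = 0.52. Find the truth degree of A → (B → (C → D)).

C → D = min(1, 1 − 0.79 + 0.52) = min(1, 0.73) = 0.73
B → (C → D) = min(1, 1 − 0.87 + 0.73) = min(1, 0.86) = 0.86
A → (B → (C → D)) = min(1, 1 − 0.68 + 0.86) = min(1, 1.18) = 1.00

1.00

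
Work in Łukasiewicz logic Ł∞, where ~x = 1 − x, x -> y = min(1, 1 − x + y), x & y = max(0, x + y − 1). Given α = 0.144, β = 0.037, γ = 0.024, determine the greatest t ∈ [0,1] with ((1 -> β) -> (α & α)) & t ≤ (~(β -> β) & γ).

0.037

1 -> β = min(1, 1 − 1.000 + 0.037) = min(1, 0.037) = 0.037
α & α = max(0, 0.144 + 0.144 − 1) = max(0, -0.712) = 0.000
(1 -> β) -> (α & α) = min(1, 1 − 0.037 + 0.000) = min(1, 0.963) = 0.963
So the left factor is (1 -> β) -> (α & α) = 0.963.
β -> β = min(1, 1 − 0.037 + 0.037) = min(1, 1.000) = 1.000
~(β -> β) = 1 − 1.000 = 0.000
~(β -> β) & γ = max(0, 0.000 + 0.024 − 1) = max(0, -0.976) = 0.000
So the right-hand bound is ~(β -> β) & γ = 0.000.
The residuum of the Łukasiewicz t-norm gives the supremum: min(1, 1 − 0.963 + 0.000).
1 − 0.963 + 0.000 = 0.037, so t = min(1, 0.037) = 0.037.
Check: 0.963 & 0.037 = max(0, 0.000) = 0.000 ≤ 0.000.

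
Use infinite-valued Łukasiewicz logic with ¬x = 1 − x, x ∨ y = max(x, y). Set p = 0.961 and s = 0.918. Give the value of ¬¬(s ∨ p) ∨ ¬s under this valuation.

0.961

s ∨ p = max(0.918, 0.961) = 0.961
¬(s ∨ p) = 1 − 0.961 = 0.039
¬¬(s ∨ p) = 1 − 0.039 = 0.961
¬s = 1 − 0.918 = 0.082
¬¬(s ∨ p) ∨ ¬s = max(0.961, 0.082) = 0.961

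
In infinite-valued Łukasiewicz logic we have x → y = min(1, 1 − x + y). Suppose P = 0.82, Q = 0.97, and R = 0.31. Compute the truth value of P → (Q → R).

Q → R = min(1, 1 − 0.97 + 0.31) = min(1, 0.34) = 0.34
P → (Q → R) = min(1, 1 − 0.82 + 0.34) = min(1, 0.52) = 0.52

0.52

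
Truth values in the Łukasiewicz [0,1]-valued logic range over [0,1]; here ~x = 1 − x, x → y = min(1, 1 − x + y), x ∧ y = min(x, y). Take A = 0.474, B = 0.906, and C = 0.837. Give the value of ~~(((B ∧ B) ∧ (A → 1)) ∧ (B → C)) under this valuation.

B ∧ B = min(0.906, 0.906) = 0.906
A → 1 = min(1, 1 − 0.474 + 1.000) = min(1, 1.526) = 1.000
(B ∧ B) ∧ (A → 1) = min(0.906, 1.000) = 0.906
B → C = min(1, 1 − 0.906 + 0.837) = min(1, 0.931) = 0.931
((B ∧ B) ∧ (A → 1)) ∧ (B → C) = min(0.906, 0.931) = 0.906
~(((B ∧ B) ∧ (A → 1)) ∧ (B → C)) = 1 − 0.906 = 0.094
~~(((B ∧ B) ∧ (A → 1)) ∧ (B → C)) = 1 − 0.094 = 0.906

0.906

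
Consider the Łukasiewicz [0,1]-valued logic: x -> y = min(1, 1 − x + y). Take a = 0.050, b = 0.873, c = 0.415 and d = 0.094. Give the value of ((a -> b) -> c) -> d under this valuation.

0.679

a -> b = min(1, 1 − 0.050 + 0.873) = min(1, 1.823) = 1.000
(a -> b) -> c = min(1, 1 − 1.000 + 0.415) = min(1, 0.415) = 0.415
((a -> b) -> c) -> d = min(1, 1 − 0.415 + 0.094) = min(1, 0.679) = 0.679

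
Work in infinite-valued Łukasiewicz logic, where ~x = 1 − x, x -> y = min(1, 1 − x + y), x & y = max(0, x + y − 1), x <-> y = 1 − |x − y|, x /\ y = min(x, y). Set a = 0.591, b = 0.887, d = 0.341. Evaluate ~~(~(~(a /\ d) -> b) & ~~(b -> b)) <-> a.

a /\ d = min(0.591, 0.341) = 0.341
~(a /\ d) = 1 − 0.341 = 0.659
~(a /\ d) -> b = min(1, 1 − 0.659 + 0.887) = min(1, 1.228) = 1.000
~(~(a /\ d) -> b) = 1 − 1.000 = 0.000
b -> b = min(1, 1 − 0.887 + 0.887) = min(1, 1.000) = 1.000
~(b -> b) = 1 − 1.000 = 0.000
~~(b -> b) = 1 − 0.000 = 1.000
~(~(a /\ d) -> b) & ~~(b -> b) = max(0, 0.000 + 1.000 − 1) = max(0, 0.000) = 0.000
~(~(~(a /\ d) -> b) & ~~(b -> b)) = 1 − 0.000 = 1.000
~~(~(~(a /\ d) -> b) & ~~(b -> b)) = 1 − 1.000 = 0.000
~~(~(~(a /\ d) -> b) & ~~(b -> b)) <-> a = 1 − |0.000 − 0.591| = 1 − 0.591 = 0.409

0.409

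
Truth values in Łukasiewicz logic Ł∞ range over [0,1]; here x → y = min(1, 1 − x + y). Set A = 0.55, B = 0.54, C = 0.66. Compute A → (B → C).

B → C = min(1, 1 − 0.54 + 0.66) = min(1, 1.12) = 1.00
A → (B → C) = min(1, 1 − 0.55 + 1.00) = min(1, 1.45) = 1.00

1.00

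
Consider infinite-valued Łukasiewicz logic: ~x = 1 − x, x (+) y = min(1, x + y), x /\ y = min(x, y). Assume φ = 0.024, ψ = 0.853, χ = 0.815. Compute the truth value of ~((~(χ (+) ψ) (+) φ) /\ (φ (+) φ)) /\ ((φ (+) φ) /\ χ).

χ (+) ψ = min(1, 0.815 + 0.853) = min(1, 1.668) = 1.000
~(χ (+) ψ) = 1 − 1.000 = 0.000
~(χ (+) ψ) (+) φ = min(1, 0.000 + 0.024) = min(1, 0.024) = 0.024
φ (+) φ = min(1, 0.024 + 0.024) = min(1, 0.048) = 0.048
(~(χ (+) ψ) (+) φ) /\ (φ (+) φ) = min(0.024, 0.048) = 0.024
~((~(χ (+) ψ) (+) φ) /\ (φ (+) φ)) = 1 − 0.024 = 0.976
(φ (+) φ) /\ χ = min(0.048, 0.815) = 0.048
~((~(χ (+) ψ) (+) φ) /\ (φ (+) φ)) /\ ((φ (+) φ) /\ χ) = min(0.976, 0.048) = 0.048

0.048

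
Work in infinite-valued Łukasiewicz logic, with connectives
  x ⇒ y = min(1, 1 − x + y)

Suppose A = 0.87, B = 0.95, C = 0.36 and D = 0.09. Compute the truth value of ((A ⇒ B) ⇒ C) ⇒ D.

0.73

A ⇒ B = min(1, 1 − 0.87 + 0.95) = min(1, 1.08) = 1.00
(A ⇒ B) ⇒ C = min(1, 1 − 1.00 + 0.36) = min(1, 0.36) = 0.36
((A ⇒ B) ⇒ C) ⇒ D = min(1, 1 − 0.36 + 0.09) = min(1, 0.73) = 0.73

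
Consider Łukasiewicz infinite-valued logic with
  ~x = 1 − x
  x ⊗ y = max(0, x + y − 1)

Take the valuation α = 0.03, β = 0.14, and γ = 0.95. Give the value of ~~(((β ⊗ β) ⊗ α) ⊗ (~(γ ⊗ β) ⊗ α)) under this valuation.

0.00

β ⊗ β = max(0, 0.14 + 0.14 − 1) = max(0, -0.72) = 0.00
(β ⊗ β) ⊗ α = max(0, 0.00 + 0.03 − 1) = max(0, -0.97) = 0.00
γ ⊗ β = max(0, 0.95 + 0.14 − 1) = max(0, 0.09) = 0.09
~(γ ⊗ β) = 1 − 0.09 = 0.91
~(γ ⊗ β) ⊗ α = max(0, 0.91 + 0.03 − 1) = max(0, -0.06) = 0.00
((β ⊗ β) ⊗ α) ⊗ (~(γ ⊗ β) ⊗ α) = max(0, 0.00 + 0.00 − 1) = max(0, -1.00) = 0.00
~(((β ⊗ β) ⊗ α) ⊗ (~(γ ⊗ β) ⊗ α)) = 1 − 0.00 = 1.00
~~(((β ⊗ β) ⊗ α) ⊗ (~(γ ⊗ β) ⊗ α)) = 1 − 1.00 = 0.00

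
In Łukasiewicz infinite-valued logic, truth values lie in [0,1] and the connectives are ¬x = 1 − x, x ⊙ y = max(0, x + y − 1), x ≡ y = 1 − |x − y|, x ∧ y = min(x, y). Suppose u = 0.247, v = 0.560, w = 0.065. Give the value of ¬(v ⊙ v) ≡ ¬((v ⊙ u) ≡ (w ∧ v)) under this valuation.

v ⊙ v = max(0, 0.560 + 0.560 − 1) = max(0, 0.120) = 0.120
¬(v ⊙ v) = 1 − 0.120 = 0.880
v ⊙ u = max(0, 0.560 + 0.247 − 1) = max(0, -0.193) = 0.000
w ∧ v = min(0.065, 0.560) = 0.065
(v ⊙ u) ≡ (w ∧ v) = 1 − |0.000 − 0.065| = 1 − 0.065 = 0.935
¬((v ⊙ u) ≡ (w ∧ v)) = 1 − 0.935 = 0.065
¬(v ⊙ v) ≡ ¬((v ⊙ u) ≡ (w ∧ v)) = 1 − |0.880 − 0.065| = 1 − 0.815 = 0.185

0.185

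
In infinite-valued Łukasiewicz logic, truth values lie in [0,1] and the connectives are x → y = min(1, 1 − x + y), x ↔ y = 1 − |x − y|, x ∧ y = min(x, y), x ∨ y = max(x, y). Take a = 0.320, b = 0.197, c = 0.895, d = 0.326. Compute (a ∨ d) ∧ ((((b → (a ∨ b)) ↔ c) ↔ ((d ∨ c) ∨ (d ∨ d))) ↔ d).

0.326

a ∨ d = max(0.320, 0.326) = 0.326
a ∨ b = max(0.320, 0.197) = 0.320
b → (a ∨ b) = min(1, 1 − 0.197 + 0.320) = min(1, 1.123) = 1.000
(b → (a ∨ b)) ↔ c = 1 − |1.000 − 0.895| = 1 − 0.105 = 0.895
d ∨ c = max(0.326, 0.895) = 0.895
d ∨ d = max(0.326, 0.326) = 0.326
(d ∨ c) ∨ (d ∨ d) = max(0.895, 0.326) = 0.895
((b → (a ∨ b)) ↔ c) ↔ ((d ∨ c) ∨ (d ∨ d)) = 1 − |0.895 − 0.895| = 1 − 0.000 = 1.000
(((b → (a ∨ b)) ↔ c) ↔ ((d ∨ c) ∨ (d ∨ d))) ↔ d = 1 − |1.000 − 0.326| = 1 − 0.674 = 0.326
(a ∨ d) ∧ ((((b → (a ∨ b)) ↔ c) ↔ ((d ∨ c) ∨ (d ∨ d))) ↔ d) = min(0.326, 0.326) = 0.326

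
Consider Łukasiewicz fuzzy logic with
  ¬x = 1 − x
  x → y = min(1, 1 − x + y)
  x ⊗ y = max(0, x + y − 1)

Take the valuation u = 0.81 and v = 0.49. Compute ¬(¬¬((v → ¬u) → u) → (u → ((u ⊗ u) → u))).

0.00

¬u = 1 − 0.81 = 0.19
v → ¬u = min(1, 1 − 0.49 + 0.19) = min(1, 0.70) = 0.70
(v → ¬u) → u = min(1, 1 − 0.70 + 0.81) = min(1, 1.11) = 1.00
¬((v → ¬u) → u) = 1 − 1.00 = 0.00
¬¬((v → ¬u) → u) = 1 − 0.00 = 1.00
u ⊗ u = max(0, 0.81 + 0.81 − 1) = max(0, 0.62) = 0.62
(u ⊗ u) → u = min(1, 1 − 0.62 + 0.81) = min(1, 1.19) = 1.00
u → ((u ⊗ u) → u) = min(1, 1 − 0.81 + 1.00) = min(1, 1.19) = 1.00
¬¬((v → ¬u) → u) → (u → ((u ⊗ u) → u)) = min(1, 1 − 1.00 + 1.00) = min(1, 1.00) = 1.00
¬(¬¬((v → ¬u) → u) → (u → ((u ⊗ u) → u))) = 1 − 1.00 = 0.00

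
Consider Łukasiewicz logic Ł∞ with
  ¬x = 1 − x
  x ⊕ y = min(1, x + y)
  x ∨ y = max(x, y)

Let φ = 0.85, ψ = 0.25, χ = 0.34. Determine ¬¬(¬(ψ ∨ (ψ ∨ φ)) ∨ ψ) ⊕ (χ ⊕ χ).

ψ ∨ φ = max(0.25, 0.85) = 0.85
ψ ∨ (ψ ∨ φ) = max(0.25, 0.85) = 0.85
¬(ψ ∨ (ψ ∨ φ)) = 1 − 0.85 = 0.15
¬(ψ ∨ (ψ ∨ φ)) ∨ ψ = max(0.15, 0.25) = 0.25
¬(¬(ψ ∨ (ψ ∨ φ)) ∨ ψ) = 1 − 0.25 = 0.75
¬¬(¬(ψ ∨ (ψ ∨ φ)) ∨ ψ) = 1 − 0.75 = 0.25
χ ⊕ χ = min(1, 0.34 + 0.34) = min(1, 0.68) = 0.68
¬¬(¬(ψ ∨ (ψ ∨ φ)) ∨ ψ) ⊕ (χ ⊕ χ) = min(1, 0.25 + 0.68) = min(1, 0.93) = 0.93

0.93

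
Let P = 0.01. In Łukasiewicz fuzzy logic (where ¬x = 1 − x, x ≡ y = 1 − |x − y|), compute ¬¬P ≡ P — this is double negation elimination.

1.00

¬P = 1 − 0.01 = 0.99
¬¬P = 1 − 0.99 = 0.01
¬¬P ≡ P = 1 − |0.01 − 0.01| = 1 − 0.00 = 1.00
(As expected: always 1 in Ł∞ since negation is involutive.)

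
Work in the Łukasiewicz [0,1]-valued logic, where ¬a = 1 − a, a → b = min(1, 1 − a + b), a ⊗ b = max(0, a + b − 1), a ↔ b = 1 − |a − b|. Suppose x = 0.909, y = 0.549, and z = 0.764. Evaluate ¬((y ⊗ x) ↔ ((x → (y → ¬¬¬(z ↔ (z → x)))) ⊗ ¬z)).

y ⊗ x = max(0, 0.549 + 0.909 − 1) = max(0, 0.458) = 0.458
z → x = min(1, 1 − 0.764 + 0.909) = min(1, 1.145) = 1.000
z ↔ (z → x) = 1 − |0.764 − 1.000| = 1 − 0.236 = 0.764
¬(z ↔ (z → x)) = 1 − 0.764 = 0.236
¬¬(z ↔ (z → x)) = 1 − 0.236 = 0.764
¬¬¬(z ↔ (z → x)) = 1 − 0.764 = 0.236
y → ¬¬¬(z ↔ (z → x)) = min(1, 1 − 0.549 + 0.236) = min(1, 0.687) = 0.687
x → (y → ¬¬¬(z ↔ (z → x))) = min(1, 1 − 0.909 + 0.687) = min(1, 0.778) = 0.778
¬z = 1 − 0.764 = 0.236
(x → (y → ¬¬¬(z ↔ (z → x)))) ⊗ ¬z = max(0, 0.778 + 0.236 − 1) = max(0, 0.014) = 0.014
(y ⊗ x) ↔ ((x → (y → ¬¬¬(z ↔ (z → x)))) ⊗ ¬z) = 1 − |0.458 − 0.014| = 1 − 0.444 = 0.556
¬((y ⊗ x) ↔ ((x → (y → ¬¬¬(z ↔ (z → x)))) ⊗ ¬z)) = 1 − 0.556 = 0.444

0.444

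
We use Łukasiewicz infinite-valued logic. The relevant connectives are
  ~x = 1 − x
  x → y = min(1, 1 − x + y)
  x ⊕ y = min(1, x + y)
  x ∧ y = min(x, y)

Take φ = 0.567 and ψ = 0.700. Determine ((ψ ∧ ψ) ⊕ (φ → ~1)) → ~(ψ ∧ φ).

0.433

ψ ∧ ψ = min(0.700, 0.700) = 0.700
~1 = 1 − 1.000 = 0.000
φ → ~1 = min(1, 1 − 0.567 + 0.000) = min(1, 0.433) = 0.433
(ψ ∧ ψ) ⊕ (φ → ~1) = min(1, 0.700 + 0.433) = min(1, 1.133) = 1.000
ψ ∧ φ = min(0.700, 0.567) = 0.567
~(ψ ∧ φ) = 1 − 0.567 = 0.433
((ψ ∧ ψ) ⊕ (φ → ~1)) → ~(ψ ∧ φ) = min(1, 1 − 1.000 + 0.433) = min(1, 0.433) = 0.433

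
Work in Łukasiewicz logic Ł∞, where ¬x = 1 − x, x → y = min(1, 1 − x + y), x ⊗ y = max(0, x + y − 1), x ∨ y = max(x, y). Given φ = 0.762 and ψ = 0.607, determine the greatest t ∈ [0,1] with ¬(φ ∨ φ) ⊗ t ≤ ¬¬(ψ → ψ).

1.000

φ ∨ φ = max(0.762, 0.762) = 0.762
¬(φ ∨ φ) = 1 − 0.762 = 0.238
So the left factor is ¬(φ ∨ φ) = 0.238.
ψ → ψ = min(1, 1 − 0.607 + 0.607) = min(1, 1.000) = 1.000
¬(ψ → ψ) = 1 − 1.000 = 0.000
¬¬(ψ → ψ) = 1 − 0.000 = 1.000
So the right-hand bound is ¬¬(ψ → ψ) = 1.000.
The residuum of the Łukasiewicz t-norm gives the supremum: min(1, 1 − 0.238 + 1.000).
1 − 0.238 + 1.000 = 1.762, so t = min(1, 1.762) = 1.000.
Check: 0.238 ⊗ 1.000 = max(0, 0.238) = 0.238 ≤ 1.000.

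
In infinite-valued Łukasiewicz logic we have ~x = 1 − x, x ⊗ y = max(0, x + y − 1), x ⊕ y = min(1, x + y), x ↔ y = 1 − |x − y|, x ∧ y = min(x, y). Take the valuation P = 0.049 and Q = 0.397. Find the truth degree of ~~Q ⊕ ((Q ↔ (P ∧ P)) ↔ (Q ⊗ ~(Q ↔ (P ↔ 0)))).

0.745

~Q = 1 − 0.397 = 0.603
~~Q = 1 − 0.603 = 0.397
P ∧ P = min(0.049, 0.049) = 0.049
Q ↔ (P ∧ P) = 1 − |0.397 − 0.049| = 1 − 0.348 = 0.652
P ↔ 0 = 1 − |0.049 − 0.000| = 1 − 0.049 = 0.951
Q ↔ (P ↔ 0) = 1 − |0.397 − 0.951| = 1 − 0.554 = 0.446
~(Q ↔ (P ↔ 0)) = 1 − 0.446 = 0.554
Q ⊗ ~(Q ↔ (P ↔ 0)) = max(0, 0.397 + 0.554 − 1) = max(0, -0.049) = 0.000
(Q ↔ (P ∧ P)) ↔ (Q ⊗ ~(Q ↔ (P ↔ 0))) = 1 − |0.652 − 0.000| = 1 − 0.652 = 0.348
~~Q ⊕ ((Q ↔ (P ∧ P)) ↔ (Q ⊗ ~(Q ↔ (P ↔ 0)))) = min(1, 0.397 + 0.348) = min(1, 0.745) = 0.745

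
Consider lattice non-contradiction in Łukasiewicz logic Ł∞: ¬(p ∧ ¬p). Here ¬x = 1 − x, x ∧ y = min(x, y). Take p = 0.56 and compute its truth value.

¬p = 1 − 0.56 = 0.44
p ∧ ¬p = min(0.56, 0.44) = 0.44
¬(p ∧ ¬p) = 1 − 0.44 = 0.56
(The value 0.56 < 1 shows this instance is not satisfied; not a Ł∞-tautology — its value is 1 − min(a, 1−a).)

0.56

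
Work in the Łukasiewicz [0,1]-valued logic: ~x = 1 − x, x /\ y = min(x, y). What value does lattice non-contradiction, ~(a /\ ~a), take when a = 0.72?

~a = 1 − 0.72 = 0.28
a /\ ~a = min(0.72, 0.28) = 0.28
~(a /\ ~a) = 1 − 0.28 = 0.72
(The value 0.72 < 1 shows this instance is not satisfied; not a Ł∞-tautology — its value is 1 − min(a, 1−a).)

0.72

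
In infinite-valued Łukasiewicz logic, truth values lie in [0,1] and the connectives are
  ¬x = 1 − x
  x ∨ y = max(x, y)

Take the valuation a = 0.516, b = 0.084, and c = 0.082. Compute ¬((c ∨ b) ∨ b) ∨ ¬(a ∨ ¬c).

c ∨ b = max(0.082, 0.084) = 0.084
(c ∨ b) ∨ b = max(0.084, 0.084) = 0.084
¬((c ∨ b) ∨ b) = 1 − 0.084 = 0.916
¬c = 1 − 0.082 = 0.918
a ∨ ¬c = max(0.516, 0.918) = 0.918
¬(a ∨ ¬c) = 1 − 0.918 = 0.082
¬((c ∨ b) ∨ b) ∨ ¬(a ∨ ¬c) = max(0.916, 0.082) = 0.916

0.916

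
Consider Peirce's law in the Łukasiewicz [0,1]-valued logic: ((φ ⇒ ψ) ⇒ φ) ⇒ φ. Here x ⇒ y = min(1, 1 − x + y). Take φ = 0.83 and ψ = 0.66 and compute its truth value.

0.83

φ ⇒ ψ = min(1, 1 − 0.83 + 0.66) = min(1, 0.83) = 0.83
(φ ⇒ ψ) ⇒ φ = min(1, 1 − 0.83 + 0.83) = min(1, 1.00) = 1.00
((φ ⇒ ψ) ⇒ φ) ⇒ φ = min(1, 1 − 1.00 + 0.83) = min(1, 0.83) = 0.83
(The value 0.83 < 1 shows this instance is not satisfied; not a Ł∞-tautology in general.)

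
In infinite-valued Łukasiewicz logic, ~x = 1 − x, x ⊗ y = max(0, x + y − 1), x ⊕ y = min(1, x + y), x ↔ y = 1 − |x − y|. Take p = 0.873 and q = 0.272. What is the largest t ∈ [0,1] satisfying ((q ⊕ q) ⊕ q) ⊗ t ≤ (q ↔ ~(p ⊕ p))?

0.912

q ⊕ q = min(1, 0.272 + 0.272) = min(1, 0.544) = 0.544
(q ⊕ q) ⊕ q = min(1, 0.544 + 0.272) = min(1, 0.816) = 0.816
So the left factor is (q ⊕ q) ⊕ q = 0.816.
p ⊕ p = min(1, 0.873 + 0.873) = min(1, 1.746) = 1.000
~(p ⊕ p) = 1 − 1.000 = 0.000
q ↔ ~(p ⊕ p) = 1 − |0.272 − 0.000| = 1 − 0.272 = 0.728
So the right-hand bound is q ↔ ~(p ⊕ p) = 0.728.
The residuum of the Łukasiewicz t-norm gives the supremum: min(1, 1 − 0.816 + 0.728).
1 − 0.816 + 0.728 = 0.912, so t = min(1, 0.912) = 0.912.
Check: 0.816 ⊗ 0.912 = max(0, 0.728) = 0.728 ≤ 0.728.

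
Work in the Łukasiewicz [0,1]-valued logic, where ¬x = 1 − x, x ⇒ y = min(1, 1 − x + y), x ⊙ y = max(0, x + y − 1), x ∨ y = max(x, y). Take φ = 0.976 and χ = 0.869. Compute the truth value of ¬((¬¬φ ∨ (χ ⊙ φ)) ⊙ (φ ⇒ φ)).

¬φ = 1 − 0.976 = 0.024
¬¬φ = 1 − 0.024 = 0.976
χ ⊙ φ = max(0, 0.869 + 0.976 − 1) = max(0, 0.845) = 0.845
¬¬φ ∨ (χ ⊙ φ) = max(0.976, 0.845) = 0.976
φ ⇒ φ = min(1, 1 − 0.976 + 0.976) = min(1, 1.000) = 1.000
(¬¬φ ∨ (χ ⊙ φ)) ⊙ (φ ⇒ φ) = max(0, 0.976 + 1.000 − 1) = max(0, 0.976) = 0.976
¬((¬¬φ ∨ (χ ⊙ φ)) ⊙ (φ ⇒ φ)) = 1 − 0.976 = 0.024

0.024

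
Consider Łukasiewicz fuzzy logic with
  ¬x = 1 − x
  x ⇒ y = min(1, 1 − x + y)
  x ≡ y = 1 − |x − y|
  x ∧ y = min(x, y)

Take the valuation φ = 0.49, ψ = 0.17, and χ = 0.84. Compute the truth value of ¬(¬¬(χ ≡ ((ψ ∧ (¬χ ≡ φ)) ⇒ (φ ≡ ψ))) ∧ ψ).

0.83

¬χ = 1 − 0.84 = 0.16
¬χ ≡ φ = 1 − |0.16 − 0.49| = 1 − 0.33 = 0.67
ψ ∧ (¬χ ≡ φ) = min(0.17, 0.67) = 0.17
φ ≡ ψ = 1 − |0.49 − 0.17| = 1 − 0.32 = 0.68
(ψ ∧ (¬χ ≡ φ)) ⇒ (φ ≡ ψ) = min(1, 1 − 0.17 + 0.68) = min(1, 1.51) = 1.00
χ ≡ ((ψ ∧ (¬χ ≡ φ)) ⇒ (φ ≡ ψ)) = 1 − |0.84 − 1.00| = 1 − 0.16 = 0.84
¬(χ ≡ ((ψ ∧ (¬χ ≡ φ)) ⇒ (φ ≡ ψ))) = 1 − 0.84 = 0.16
¬¬(χ ≡ ((ψ ∧ (¬χ ≡ φ)) ⇒ (φ ≡ ψ))) = 1 − 0.16 = 0.84
¬¬(χ ≡ ((ψ ∧ (¬χ ≡ φ)) ⇒ (φ ≡ ψ))) ∧ ψ = min(0.84, 0.17) = 0.17
¬(¬¬(χ ≡ ((ψ ∧ (¬χ ≡ φ)) ⇒ (φ ≡ ψ))) ∧ ψ) = 1 − 0.17 = 0.83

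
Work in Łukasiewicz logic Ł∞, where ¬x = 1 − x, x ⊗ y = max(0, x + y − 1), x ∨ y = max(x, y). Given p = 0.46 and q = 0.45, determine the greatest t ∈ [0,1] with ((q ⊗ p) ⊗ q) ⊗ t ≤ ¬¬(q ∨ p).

q ⊗ p = max(0, 0.45 + 0.46 − 1) = max(0, -0.09) = 0.00
(q ⊗ p) ⊗ q = max(0, 0.00 + 0.45 − 1) = max(0, -0.55) = 0.00
So the left factor is (q ⊗ p) ⊗ q = 0.00.
q ∨ p = max(0.45, 0.46) = 0.46
¬(q ∨ p) = 1 − 0.46 = 0.54
¬¬(q ∨ p) = 1 − 0.54 = 0.46
So the right-hand bound is ¬¬(q ∨ p) = 0.46.
The residuum of the Łukasiewicz t-norm gives the supremum: min(1, 1 − 0.00 + 0.46).
1 − 0.00 + 0.46 = 1.46, so t = min(1, 1.46) = 1.00.
Check: 0.00 ⊗ 1.00 = max(0, 0.00) = 0.00 ≤ 0.46.

1.00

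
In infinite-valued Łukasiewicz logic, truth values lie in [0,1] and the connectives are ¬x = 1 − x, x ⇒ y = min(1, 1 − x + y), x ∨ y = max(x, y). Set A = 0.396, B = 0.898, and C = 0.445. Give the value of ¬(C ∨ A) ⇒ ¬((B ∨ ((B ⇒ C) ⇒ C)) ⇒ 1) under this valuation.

0.445

C ∨ A = max(0.445, 0.396) = 0.445
¬(C ∨ A) = 1 − 0.445 = 0.555
B ⇒ C = min(1, 1 − 0.898 + 0.445) = min(1, 0.547) = 0.547
(B ⇒ C) ⇒ C = min(1, 1 − 0.547 + 0.445) = min(1, 0.898) = 0.898
B ∨ ((B ⇒ C) ⇒ C) = max(0.898, 0.898) = 0.898
(B ∨ ((B ⇒ C) ⇒ C)) ⇒ 1 = min(1, 1 − 0.898 + 1.000) = min(1, 1.102) = 1.000
¬((B ∨ ((B ⇒ C) ⇒ C)) ⇒ 1) = 1 − 1.000 = 0.000
¬(C ∨ A) ⇒ ¬((B ∨ ((B ⇒ C) ⇒ C)) ⇒ 1) = min(1, 1 − 0.555 + 0.000) = min(1, 0.445) = 0.445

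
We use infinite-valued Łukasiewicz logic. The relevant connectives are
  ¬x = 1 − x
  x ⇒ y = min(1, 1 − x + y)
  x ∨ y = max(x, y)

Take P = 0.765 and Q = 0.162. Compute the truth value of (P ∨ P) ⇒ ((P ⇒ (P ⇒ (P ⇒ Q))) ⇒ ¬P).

0.603

P ∨ P = max(0.765, 0.765) = 0.765
P ⇒ Q = min(1, 1 − 0.765 + 0.162) = min(1, 0.397) = 0.397
P ⇒ (P ⇒ Q) = min(1, 1 − 0.765 + 0.397) = min(1, 0.632) = 0.632
P ⇒ (P ⇒ (P ⇒ Q)) = min(1, 1 − 0.765 + 0.632) = min(1, 0.867) = 0.867
¬P = 1 − 0.765 = 0.235
(P ⇒ (P ⇒ (P ⇒ Q))) ⇒ ¬P = min(1, 1 − 0.867 + 0.235) = min(1, 0.368) = 0.368
(P ∨ P) ⇒ ((P ⇒ (P ⇒ (P ⇒ Q))) ⇒ ¬P) = min(1, 1 − 0.765 + 0.368) = min(1, 0.603) = 0.603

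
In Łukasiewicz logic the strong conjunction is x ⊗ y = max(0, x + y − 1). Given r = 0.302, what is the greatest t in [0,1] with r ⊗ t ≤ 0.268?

The residuum of the Łukasiewicz t-norm gives the supremum: min(1, 1 − 0.302 + 0.268).
1 − 0.302 + 0.268 = 0.966, so t = min(1, 0.966) = 0.966.
Check: 0.302 ⊗ 0.966 = max(0, 0.268) = 0.268 ≤ 0.268.

0.966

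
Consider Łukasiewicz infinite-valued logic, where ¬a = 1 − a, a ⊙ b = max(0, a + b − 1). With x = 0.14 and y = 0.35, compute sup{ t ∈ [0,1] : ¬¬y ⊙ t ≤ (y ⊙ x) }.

0.65

¬y = 1 − 0.35 = 0.65
¬¬y = 1 − 0.65 = 0.35
So the left factor is ¬¬y = 0.35.
y ⊙ x = max(0, 0.35 + 0.14 − 1) = max(0, -0.51) = 0.00
So the right-hand bound is y ⊙ x = 0.00.
The residuum of the Łukasiewicz t-norm gives the supremum: min(1, 1 − 0.35 + 0.00).
1 − 0.35 + 0.00 = 0.65, so t = min(1, 0.65) = 0.65.
Check: 0.35 ⊙ 0.65 = max(0, 0.00) = 0.00 ≤ 0.00.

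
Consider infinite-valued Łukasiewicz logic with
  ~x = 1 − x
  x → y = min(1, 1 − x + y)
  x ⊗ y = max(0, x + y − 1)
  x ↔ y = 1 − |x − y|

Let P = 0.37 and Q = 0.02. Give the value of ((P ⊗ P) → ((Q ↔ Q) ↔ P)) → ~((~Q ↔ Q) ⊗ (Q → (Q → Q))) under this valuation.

0.96

P ⊗ P = max(0, 0.37 + 0.37 − 1) = max(0, -0.26) = 0.00
Q ↔ Q = 1 − |0.02 − 0.02| = 1 − 0.00 = 1.00
(Q ↔ Q) ↔ P = 1 − |1.00 − 0.37| = 1 − 0.63 = 0.37
(P ⊗ P) → ((Q ↔ Q) ↔ P) = min(1, 1 − 0.00 + 0.37) = min(1, 1.37) = 1.00
~Q = 1 − 0.02 = 0.98
~Q ↔ Q = 1 − |0.98 − 0.02| = 1 − 0.96 = 0.04
Q → Q = min(1, 1 − 0.02 + 0.02) = min(1, 1.00) = 1.00
Q → (Q → Q) = min(1, 1 − 0.02 + 1.00) = min(1, 1.98) = 1.00
(~Q ↔ Q) ⊗ (Q → (Q → Q)) = max(0, 0.04 + 1.00 − 1) = max(0, 0.04) = 0.04
~((~Q ↔ Q) ⊗ (Q → (Q → Q))) = 1 − 0.04 = 0.96
((P ⊗ P) → ((Q ↔ Q) ↔ P)) → ~((~Q ↔ Q) ⊗ (Q → (Q → Q))) = min(1, 1 − 1.00 + 0.96) = min(1, 0.96) = 0.96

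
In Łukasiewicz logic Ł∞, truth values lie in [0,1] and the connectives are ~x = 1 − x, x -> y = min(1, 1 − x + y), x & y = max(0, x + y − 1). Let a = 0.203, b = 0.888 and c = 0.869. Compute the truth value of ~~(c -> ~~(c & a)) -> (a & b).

c & a = max(0, 0.869 + 0.203 − 1) = max(0, 0.072) = 0.072
~(c & a) = 1 − 0.072 = 0.928
~~(c & a) = 1 − 0.928 = 0.072
c -> ~~(c & a) = min(1, 1 − 0.869 + 0.072) = min(1, 0.203) = 0.203
~(c -> ~~(c & a)) = 1 − 0.203 = 0.797
~~(c -> ~~(c & a)) = 1 − 0.797 = 0.203
a & b = max(0, 0.203 + 0.888 − 1) = max(0, 0.091) = 0.091
~~(c -> ~~(c & a)) -> (a & b) = min(1, 1 − 0.203 + 0.091) = min(1, 0.888) = 0.888

0.888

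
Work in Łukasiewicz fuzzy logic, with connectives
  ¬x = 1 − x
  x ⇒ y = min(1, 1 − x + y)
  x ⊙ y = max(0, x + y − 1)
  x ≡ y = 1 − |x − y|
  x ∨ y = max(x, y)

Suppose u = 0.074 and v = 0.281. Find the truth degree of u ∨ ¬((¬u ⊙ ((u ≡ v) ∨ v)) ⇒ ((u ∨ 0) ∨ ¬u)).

0.074

¬u = 1 − 0.074 = 0.926
u ≡ v = 1 − |0.074 − 0.281| = 1 − 0.207 = 0.793
(u ≡ v) ∨ v = max(0.793, 0.281) = 0.793
¬u ⊙ ((u ≡ v) ∨ v) = max(0, 0.926 + 0.793 − 1) = max(0, 0.719) = 0.719
u ∨ 0 = max(0.074, 0.000) = 0.074
(u ∨ 0) ∨ ¬u = max(0.074, 0.926) = 0.926
(¬u ⊙ ((u ≡ v) ∨ v)) ⇒ ((u ∨ 0) ∨ ¬u) = min(1, 1 − 0.719 + 0.926) = min(1, 1.207) = 1.000
¬((¬u ⊙ ((u ≡ v) ∨ v)) ⇒ ((u ∨ 0) ∨ ¬u)) = 1 − 1.000 = 0.000
u ∨ ¬((¬u ⊙ ((u ≡ v) ∨ v)) ⇒ ((u ∨ 0) ∨ ¬u)) = max(0.074, 0.000) = 0.074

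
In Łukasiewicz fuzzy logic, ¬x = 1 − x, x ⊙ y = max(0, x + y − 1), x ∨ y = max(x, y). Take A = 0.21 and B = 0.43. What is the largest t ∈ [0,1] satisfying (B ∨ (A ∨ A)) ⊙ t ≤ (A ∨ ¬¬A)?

A ∨ A = max(0.21, 0.21) = 0.21
B ∨ (A ∨ A) = max(0.43, 0.21) = 0.43
So the left factor is B ∨ (A ∨ A) = 0.43.
¬A = 1 − 0.21 = 0.79
¬¬A = 1 − 0.79 = 0.21
A ∨ ¬¬A = max(0.21, 0.21) = 0.21
So the right-hand bound is A ∨ ¬¬A = 0.21.
The residuum of the Łukasiewicz t-norm gives the supremum: min(1, 1 − 0.43 + 0.21).
1 − 0.43 + 0.21 = 0.78, so t = min(1, 0.78) = 0.78.
Check: 0.43 ⊙ 0.78 = max(0, 0.21) = 0.21 ≤ 0.21.

0.78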